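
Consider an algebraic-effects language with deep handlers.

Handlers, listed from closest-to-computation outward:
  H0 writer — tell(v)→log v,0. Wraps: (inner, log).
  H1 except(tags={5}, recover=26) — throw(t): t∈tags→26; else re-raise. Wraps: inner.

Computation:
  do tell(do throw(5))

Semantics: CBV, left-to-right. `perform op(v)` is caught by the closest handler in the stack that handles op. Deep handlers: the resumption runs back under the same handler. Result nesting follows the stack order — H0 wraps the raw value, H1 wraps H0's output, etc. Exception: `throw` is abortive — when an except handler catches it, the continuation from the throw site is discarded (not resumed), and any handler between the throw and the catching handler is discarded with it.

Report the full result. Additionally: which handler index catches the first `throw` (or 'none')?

Working:
throw(5) @ H1 caught ⇒ 26
= 26

Answer: 26 ; first throw caught by: H1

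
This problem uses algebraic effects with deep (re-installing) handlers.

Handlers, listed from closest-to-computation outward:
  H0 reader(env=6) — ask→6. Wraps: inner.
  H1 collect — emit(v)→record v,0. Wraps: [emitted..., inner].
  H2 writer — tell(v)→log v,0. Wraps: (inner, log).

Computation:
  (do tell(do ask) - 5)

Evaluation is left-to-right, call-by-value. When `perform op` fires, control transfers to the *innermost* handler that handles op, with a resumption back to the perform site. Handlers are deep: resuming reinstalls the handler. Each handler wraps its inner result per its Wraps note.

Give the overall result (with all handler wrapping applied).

Evaluation trace:
ask @ H0 ⇒ 6
tell(6) @ H2 ⇒ log+=6
H0 returns -5
H1 returns [-5]
H2 returns ([-5], (6))
= ([-5], (6))

Answer: ([-5], (6))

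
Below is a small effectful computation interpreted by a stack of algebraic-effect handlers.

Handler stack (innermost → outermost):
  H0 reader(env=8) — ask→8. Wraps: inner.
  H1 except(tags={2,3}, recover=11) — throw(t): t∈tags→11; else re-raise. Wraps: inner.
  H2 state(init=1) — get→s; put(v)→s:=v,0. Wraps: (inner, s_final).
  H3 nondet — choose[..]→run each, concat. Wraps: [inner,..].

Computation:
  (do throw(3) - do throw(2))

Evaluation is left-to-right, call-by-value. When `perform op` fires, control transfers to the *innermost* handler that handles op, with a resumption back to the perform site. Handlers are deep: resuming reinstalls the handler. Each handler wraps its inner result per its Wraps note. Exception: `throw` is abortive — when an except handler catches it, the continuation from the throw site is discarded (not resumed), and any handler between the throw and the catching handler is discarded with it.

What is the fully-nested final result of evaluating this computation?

Answer: [(11, 1)]

Working:
throw(3) @ H1 caught ⇒ 11
H2 returns (11, 1)
H3 returns [(11, 1)]
= [(11, 1)]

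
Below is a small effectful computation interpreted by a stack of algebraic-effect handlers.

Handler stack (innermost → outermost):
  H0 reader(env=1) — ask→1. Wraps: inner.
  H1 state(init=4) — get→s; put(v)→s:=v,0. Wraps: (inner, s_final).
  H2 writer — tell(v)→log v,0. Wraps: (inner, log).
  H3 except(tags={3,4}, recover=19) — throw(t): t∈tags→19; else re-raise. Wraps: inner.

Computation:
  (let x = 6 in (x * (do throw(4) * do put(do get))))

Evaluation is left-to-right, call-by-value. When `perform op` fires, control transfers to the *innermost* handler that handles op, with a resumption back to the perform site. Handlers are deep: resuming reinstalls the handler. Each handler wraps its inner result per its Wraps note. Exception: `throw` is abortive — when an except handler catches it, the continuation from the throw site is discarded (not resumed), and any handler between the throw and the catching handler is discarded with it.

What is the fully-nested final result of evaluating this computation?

Answer: 19

Working:
throw(4) @ H3 caught ⇒ 19
= 19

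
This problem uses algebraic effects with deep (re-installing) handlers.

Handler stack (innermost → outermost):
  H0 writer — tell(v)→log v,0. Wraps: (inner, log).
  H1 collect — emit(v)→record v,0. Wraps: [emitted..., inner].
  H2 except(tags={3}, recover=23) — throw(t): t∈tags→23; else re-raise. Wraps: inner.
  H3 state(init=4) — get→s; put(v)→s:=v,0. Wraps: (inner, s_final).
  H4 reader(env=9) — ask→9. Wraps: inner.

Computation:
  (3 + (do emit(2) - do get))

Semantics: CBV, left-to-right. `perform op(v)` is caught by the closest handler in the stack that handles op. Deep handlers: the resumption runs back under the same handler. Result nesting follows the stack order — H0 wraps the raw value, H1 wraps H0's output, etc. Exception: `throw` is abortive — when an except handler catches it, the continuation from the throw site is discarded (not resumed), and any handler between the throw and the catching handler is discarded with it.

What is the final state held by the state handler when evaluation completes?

Working:
emit(2) @ H1 ⇒ out+=2
get @ H3 ⇒ 4
H0 returns (-1, ())
H1 returns [2, (-1, ())]
H2 returns [2, (-1, ())]
H3 returns ([2, (-1, ())], 4)
H4 returns ([2, (-1, ())], 4)
= ([2, (-1, ())], 4)

Answer: 4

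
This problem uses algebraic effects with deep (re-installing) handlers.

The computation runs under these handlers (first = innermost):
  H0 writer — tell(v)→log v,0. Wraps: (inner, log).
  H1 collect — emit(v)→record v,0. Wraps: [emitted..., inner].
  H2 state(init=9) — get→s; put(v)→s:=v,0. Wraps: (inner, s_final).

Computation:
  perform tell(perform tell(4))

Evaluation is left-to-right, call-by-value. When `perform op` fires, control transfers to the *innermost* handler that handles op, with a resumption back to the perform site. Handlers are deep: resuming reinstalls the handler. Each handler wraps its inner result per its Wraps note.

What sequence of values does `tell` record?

Answer: (4, 0)

Step-by-step:
tell(4) @ H0 ⇒ log+=4
tell(0) @ H0 ⇒ log+=0
H0 returns (0, (4, 0))
H1 returns [(0, (4, 0))]
H2 returns ([(0, (4, 0))], 9)
= ([(0, (4, 0))], 9)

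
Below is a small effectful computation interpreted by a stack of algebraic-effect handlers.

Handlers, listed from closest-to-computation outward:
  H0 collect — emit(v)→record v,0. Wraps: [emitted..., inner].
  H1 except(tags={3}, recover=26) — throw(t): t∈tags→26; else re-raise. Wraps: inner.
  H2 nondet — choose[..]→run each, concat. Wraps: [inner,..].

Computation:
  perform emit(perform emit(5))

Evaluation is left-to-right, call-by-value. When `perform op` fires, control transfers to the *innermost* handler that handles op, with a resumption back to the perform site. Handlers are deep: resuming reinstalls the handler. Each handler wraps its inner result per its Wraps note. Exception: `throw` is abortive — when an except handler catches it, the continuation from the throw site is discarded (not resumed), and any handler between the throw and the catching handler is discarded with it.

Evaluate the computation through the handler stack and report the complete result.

Evaluation trace:
emit(5) @ H0 ⇒ out+=5
emit(0) @ H0 ⇒ out+=0
H0 returns [5, 0, 0]
H1 returns [5, 0, 0]
H2 returns [[5, 0, 0]]
= [[5, 0, 0]]

Answer: [[5, 0, 0]]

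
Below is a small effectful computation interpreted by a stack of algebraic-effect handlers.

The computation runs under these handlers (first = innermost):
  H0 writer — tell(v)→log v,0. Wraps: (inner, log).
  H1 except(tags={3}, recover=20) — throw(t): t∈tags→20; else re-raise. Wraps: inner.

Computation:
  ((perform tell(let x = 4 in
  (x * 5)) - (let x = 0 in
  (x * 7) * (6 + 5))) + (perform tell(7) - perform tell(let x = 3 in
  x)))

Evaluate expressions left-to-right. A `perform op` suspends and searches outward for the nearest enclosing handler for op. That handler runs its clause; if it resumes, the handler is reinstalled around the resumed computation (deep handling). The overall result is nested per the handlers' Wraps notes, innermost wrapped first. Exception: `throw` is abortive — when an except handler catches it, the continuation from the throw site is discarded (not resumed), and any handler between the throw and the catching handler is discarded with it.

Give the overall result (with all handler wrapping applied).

Working:
tell(20) @ H0 ⇒ log+=20
tell(7) @ H0 ⇒ log+=7
tell(3) @ H0 ⇒ log+=3
H0 returns (0, (20, 7, 3))
H1 returns (0, (20, 7, 3))
= (0, (20, 7, 3))

Answer: (0, (20, 7, 3))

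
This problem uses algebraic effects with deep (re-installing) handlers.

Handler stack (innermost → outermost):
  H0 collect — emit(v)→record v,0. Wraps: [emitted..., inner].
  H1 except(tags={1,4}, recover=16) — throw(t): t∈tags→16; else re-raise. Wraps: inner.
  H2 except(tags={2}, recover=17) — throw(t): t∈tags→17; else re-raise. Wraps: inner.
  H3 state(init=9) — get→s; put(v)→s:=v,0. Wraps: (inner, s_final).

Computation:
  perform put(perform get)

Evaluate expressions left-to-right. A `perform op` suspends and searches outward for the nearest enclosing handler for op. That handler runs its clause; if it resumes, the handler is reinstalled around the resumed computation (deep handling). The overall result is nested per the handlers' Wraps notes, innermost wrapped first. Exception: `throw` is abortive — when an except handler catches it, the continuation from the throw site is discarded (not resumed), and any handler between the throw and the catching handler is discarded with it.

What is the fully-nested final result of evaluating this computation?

Working:
get @ H3 ⇒ 9
put(9) @ H3 ⇒ s:=9
H0 returns [0]
H1 returns [0]
H2 returns [0]
H3 returns ([0], 9)
= ([0], 9)

Answer: ([0], 9)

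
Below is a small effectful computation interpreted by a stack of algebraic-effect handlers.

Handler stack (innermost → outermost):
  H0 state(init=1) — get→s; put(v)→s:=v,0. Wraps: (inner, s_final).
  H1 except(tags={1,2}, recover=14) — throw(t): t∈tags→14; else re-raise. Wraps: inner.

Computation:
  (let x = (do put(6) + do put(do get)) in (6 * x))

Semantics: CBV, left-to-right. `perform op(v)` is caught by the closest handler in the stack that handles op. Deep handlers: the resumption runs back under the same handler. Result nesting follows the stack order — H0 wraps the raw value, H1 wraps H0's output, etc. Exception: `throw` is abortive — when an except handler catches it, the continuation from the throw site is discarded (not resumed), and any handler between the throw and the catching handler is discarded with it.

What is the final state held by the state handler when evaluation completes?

Answer: 6

Step-by-step:
put(6) @ H0 ⇒ s:=6
get @ H0 ⇒ 6
put(6) @ H0 ⇒ s:=6
H0 returns (0, 6)
H1 returns (0, 6)
= (0, 6)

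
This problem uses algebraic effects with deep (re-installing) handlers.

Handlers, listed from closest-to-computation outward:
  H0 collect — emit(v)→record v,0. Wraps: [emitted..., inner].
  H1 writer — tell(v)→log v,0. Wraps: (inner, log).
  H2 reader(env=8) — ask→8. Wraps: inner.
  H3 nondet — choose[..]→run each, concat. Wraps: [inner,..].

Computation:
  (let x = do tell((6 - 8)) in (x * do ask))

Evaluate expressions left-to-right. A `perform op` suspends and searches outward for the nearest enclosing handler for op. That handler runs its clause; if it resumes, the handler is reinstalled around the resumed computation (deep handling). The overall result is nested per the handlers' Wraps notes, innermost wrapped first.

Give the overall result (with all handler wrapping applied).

Working:
tell(-2) @ H1 ⇒ log+=-2
ask @ H2 ⇒ 8
H0 returns [0]
H1 returns ([0], (-2))
H2 returns ([0], (-2))
H3 returns [([0], (-2))]
= [([0], (-2))]

Answer: [([0], (-2))]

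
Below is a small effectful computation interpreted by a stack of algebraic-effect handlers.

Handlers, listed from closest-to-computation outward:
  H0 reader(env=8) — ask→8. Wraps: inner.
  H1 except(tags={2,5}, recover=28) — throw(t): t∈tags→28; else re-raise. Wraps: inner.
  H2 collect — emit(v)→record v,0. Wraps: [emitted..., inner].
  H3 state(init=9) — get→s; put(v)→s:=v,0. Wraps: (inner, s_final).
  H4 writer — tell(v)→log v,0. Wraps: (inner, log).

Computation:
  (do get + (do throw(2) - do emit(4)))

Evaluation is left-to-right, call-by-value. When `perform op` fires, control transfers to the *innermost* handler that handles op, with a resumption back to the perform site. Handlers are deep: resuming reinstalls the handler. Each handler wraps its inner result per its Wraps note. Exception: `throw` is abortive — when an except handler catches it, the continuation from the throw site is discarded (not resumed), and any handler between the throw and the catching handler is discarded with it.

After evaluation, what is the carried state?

Evaluation trace:
get @ H3 ⇒ 9
throw(2) @ H1 caught ⇒ 28
H2 returns [28]
H3 returns ([28], 9)
H4 returns (([28], 9), ())
= (([28], 9), ())

Answer: 9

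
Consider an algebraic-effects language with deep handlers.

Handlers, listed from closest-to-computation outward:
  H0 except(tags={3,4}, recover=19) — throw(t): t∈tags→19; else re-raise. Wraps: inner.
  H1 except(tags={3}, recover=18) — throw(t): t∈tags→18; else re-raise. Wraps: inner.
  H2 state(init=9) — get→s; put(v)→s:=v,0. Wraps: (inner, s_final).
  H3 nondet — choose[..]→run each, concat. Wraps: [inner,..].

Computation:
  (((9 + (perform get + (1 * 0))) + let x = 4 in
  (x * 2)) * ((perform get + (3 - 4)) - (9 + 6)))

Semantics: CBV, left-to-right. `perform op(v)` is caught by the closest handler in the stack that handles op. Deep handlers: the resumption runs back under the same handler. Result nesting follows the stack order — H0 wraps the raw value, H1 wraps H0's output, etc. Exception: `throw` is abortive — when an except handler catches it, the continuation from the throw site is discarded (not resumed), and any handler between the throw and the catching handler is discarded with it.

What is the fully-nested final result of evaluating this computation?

Working:
get @ H2 ⇒ 9
get @ H2 ⇒ 9
H0 returns -182
H1 returns -182
H2 returns (-182, 9)
H3 returns [(-182, 9)]
= [(-182, 9)]

Answer: [(-182, 9)]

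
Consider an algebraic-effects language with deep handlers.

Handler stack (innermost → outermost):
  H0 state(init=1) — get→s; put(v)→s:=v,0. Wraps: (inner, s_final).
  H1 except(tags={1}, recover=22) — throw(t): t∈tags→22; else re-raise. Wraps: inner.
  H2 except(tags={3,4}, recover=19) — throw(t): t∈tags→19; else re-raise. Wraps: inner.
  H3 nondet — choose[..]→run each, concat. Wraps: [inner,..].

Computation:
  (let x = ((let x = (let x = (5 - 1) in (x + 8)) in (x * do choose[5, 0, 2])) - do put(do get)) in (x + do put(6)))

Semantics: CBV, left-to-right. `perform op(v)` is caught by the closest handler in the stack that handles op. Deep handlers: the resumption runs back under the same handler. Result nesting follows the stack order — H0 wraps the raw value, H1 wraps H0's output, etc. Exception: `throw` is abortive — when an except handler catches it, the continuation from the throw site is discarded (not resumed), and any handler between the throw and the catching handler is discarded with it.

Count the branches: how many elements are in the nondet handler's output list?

Step-by-step:
choose[5, 0, 2] @ H3
  branch[0] choose=5:
    get @ H0 ⇒ 1
    put(1) @ H0 ⇒ s:=1
    put(6) @ H0 ⇒ s:=6
    H0 returns (60, 6)
    H1 returns (60, 6)
    H2 returns (60, 6)
    H3 returns [(60, 6)]
  branch[1] choose=0:
    get @ H0 ⇒ 1
    put(1) @ H0 ⇒ s:=1
    put(6) @ H0 ⇒ s:=6
    H0 returns (0, 6)
    H1 returns (0, 6)
    H2 returns (0, 6)
    H3 returns [(0, 6)]
  branch[2] choose=2:
    get @ H0 ⇒ 1
    put(1) @ H0 ⇒ s:=1
    put(6) @ H0 ⇒ s:=6
    H0 returns (24, 6)
    H1 returns (24, 6)
    H2 returns (24, 6)
    H3 returns [(24, 6)]
= [(60, 6), (0, 6), (24, 6)]

Answer: 3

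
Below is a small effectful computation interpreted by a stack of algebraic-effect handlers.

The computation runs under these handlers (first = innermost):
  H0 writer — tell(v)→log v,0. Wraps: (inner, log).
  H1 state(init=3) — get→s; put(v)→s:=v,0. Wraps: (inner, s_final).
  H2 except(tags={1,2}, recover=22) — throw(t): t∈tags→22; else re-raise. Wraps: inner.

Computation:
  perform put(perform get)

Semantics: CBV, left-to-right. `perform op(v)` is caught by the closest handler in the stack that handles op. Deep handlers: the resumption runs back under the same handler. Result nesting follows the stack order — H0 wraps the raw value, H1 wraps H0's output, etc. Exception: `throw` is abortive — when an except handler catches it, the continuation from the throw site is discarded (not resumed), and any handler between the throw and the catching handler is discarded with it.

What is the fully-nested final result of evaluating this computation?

Answer: ((0, ()), 3)

Working:
get @ H1 ⇒ 3
put(3) @ H1 ⇒ s:=3
H0 returns (0, ())
H1 returns ((0, ()), 3)
H2 returns ((0, ()), 3)
= ((0, ()), 3)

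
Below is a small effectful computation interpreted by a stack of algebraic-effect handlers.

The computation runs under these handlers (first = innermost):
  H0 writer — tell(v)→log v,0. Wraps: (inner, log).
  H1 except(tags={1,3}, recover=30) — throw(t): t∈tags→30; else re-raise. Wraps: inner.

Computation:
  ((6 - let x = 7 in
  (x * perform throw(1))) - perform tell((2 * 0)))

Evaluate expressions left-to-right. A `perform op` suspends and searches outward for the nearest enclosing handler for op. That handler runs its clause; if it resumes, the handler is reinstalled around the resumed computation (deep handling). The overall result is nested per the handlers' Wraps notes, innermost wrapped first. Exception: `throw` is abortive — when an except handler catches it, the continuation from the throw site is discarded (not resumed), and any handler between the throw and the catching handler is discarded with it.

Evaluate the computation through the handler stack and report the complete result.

Evaluation trace:
throw(1) @ H1 caught ⇒ 30
= 30

Answer: 30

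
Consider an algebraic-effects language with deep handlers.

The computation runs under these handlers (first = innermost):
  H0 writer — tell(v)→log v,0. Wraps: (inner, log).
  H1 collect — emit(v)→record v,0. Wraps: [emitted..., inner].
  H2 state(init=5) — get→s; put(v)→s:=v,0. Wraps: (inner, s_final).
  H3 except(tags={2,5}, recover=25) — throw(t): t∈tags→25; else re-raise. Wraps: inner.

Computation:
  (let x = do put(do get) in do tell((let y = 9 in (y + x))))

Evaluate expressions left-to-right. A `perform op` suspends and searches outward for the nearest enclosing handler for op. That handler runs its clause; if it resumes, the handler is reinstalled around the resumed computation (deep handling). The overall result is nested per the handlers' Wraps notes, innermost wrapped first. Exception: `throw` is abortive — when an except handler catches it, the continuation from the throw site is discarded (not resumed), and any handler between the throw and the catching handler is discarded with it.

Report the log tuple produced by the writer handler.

Answer: (9)

Evaluation trace:
get @ H2 ⇒ 5
put(5) @ H2 ⇒ s:=5
tell(9) @ H0 ⇒ log+=9
H0 returns (0, (9))
H1 returns [(0, (9))]
H2 returns ([(0, (9))], 5)
H3 returns ([(0, (9))], 5)
= ([(0, (9))], 5)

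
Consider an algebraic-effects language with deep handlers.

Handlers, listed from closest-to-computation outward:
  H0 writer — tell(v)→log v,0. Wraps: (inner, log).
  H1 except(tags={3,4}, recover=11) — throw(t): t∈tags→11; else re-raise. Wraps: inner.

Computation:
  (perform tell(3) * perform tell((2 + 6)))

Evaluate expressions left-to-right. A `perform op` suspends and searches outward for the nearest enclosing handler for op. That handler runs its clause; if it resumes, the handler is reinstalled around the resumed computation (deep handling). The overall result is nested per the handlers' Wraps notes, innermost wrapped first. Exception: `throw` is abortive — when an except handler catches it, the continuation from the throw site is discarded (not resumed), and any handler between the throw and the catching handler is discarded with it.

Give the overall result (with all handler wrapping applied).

Step-by-step:
tell(3) @ H0 ⇒ log+=3
tell(8) @ H0 ⇒ log+=8
H0 returns (0, (3, 8))
H1 returns (0, (3, 8))
= (0, (3, 8))

Answer: (0, (3, 8))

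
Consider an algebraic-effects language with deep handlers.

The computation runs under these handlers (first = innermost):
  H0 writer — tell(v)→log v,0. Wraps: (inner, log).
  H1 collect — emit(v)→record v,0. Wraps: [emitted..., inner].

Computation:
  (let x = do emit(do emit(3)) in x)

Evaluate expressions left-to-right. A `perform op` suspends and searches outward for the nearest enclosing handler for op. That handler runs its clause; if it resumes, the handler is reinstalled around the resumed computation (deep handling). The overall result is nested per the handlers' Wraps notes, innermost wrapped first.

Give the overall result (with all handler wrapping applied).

Step-by-step:
emit(3) @ H1 ⇒ out+=3
emit(0) @ H1 ⇒ out+=0
H0 returns (0, ())
H1 returns [3, 0, (0, ())]
= [3, 0, (0, ())]

Answer: [3, 0, (0, ())]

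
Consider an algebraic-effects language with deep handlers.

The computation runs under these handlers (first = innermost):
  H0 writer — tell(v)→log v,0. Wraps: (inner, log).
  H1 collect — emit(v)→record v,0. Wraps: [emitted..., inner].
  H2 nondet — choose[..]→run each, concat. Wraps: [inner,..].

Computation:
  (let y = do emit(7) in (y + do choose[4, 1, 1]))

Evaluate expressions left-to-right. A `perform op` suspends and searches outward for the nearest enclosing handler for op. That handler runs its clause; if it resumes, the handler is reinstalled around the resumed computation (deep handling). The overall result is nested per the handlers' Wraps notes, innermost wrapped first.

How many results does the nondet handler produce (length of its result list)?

Evaluation trace:
emit(7) @ H1 ⇒ out+=7
choose[4, 1, 1] @ H2
  branch[0] choose=4:
    H0 returns (4, ())
    H1 returns [7, (4, ())]
    H2 returns [[7, (4, ())]]
  branch[1] choose=1:
    H0 returns (1, ())
    H1 returns [7, (1, ())]
    H2 returns [[7, (1, ())]]
  branch[2] choose=1:
    H0 returns (1, ())
    H1 returns [7, (1, ())]
    H2 returns [[7, (1, ())]]
= [[7, (4, ())], [7, (1, ())], [7, (1, ())]]

Answer: 3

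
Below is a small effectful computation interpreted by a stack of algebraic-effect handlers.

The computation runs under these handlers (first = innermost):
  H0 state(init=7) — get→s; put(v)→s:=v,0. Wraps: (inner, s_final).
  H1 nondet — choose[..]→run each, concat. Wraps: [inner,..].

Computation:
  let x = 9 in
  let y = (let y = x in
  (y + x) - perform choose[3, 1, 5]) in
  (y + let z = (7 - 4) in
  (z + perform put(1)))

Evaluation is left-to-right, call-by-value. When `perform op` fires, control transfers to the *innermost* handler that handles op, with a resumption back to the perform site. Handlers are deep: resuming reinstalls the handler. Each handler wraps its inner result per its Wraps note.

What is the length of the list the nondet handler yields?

Evaluation trace:
choose[3, 1, 5] @ H1
  branch[0] choose=3:
    put(1) @ H0 ⇒ s:=1
    H0 returns (18, 1)
    H1 returns [(18, 1)]
  branch[1] choose=1:
    put(1) @ H0 ⇒ s:=1
    H0 returns (20, 1)
    H1 returns [(20, 1)]
  branch[2] choose=5:
    put(1) @ H0 ⇒ s:=1
    H0 returns (16, 1)
    H1 returns [(16, 1)]
= [(18, 1), (20, 1), (16, 1)]

Answer: 3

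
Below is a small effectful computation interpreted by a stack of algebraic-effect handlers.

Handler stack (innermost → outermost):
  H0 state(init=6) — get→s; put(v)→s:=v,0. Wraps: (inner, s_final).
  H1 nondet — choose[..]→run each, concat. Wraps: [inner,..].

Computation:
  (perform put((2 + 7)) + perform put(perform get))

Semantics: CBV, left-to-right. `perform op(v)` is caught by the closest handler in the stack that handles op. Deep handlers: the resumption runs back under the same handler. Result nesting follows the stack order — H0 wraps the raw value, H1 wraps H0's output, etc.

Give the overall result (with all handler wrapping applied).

Answer: [(0, 9)]

Working:
put(9) @ H0 ⇒ s:=9
get @ H0 ⇒ 9
put(9) @ H0 ⇒ s:=9
H0 returns (0, 9)
H1 returns [(0, 9)]
= [(0, 9)]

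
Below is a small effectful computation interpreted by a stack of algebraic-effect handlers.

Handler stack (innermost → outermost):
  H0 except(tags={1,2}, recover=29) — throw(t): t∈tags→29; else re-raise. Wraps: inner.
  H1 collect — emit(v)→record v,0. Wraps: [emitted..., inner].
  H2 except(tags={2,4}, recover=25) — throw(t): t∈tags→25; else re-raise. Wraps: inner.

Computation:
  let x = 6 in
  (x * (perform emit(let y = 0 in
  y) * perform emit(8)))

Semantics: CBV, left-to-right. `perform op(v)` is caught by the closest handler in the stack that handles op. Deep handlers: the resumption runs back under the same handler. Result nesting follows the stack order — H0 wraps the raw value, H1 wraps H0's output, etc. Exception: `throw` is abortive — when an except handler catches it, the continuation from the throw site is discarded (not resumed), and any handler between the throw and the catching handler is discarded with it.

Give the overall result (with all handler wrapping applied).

Working:
emit(0) @ H1 ⇒ out+=0
emit(8) @ H1 ⇒ out+=8
H0 returns 0
H1 returns [0, 8, 0]
H2 returns [0, 8, 0]
= [0, 8, 0]

Answer: [0, 8, 0]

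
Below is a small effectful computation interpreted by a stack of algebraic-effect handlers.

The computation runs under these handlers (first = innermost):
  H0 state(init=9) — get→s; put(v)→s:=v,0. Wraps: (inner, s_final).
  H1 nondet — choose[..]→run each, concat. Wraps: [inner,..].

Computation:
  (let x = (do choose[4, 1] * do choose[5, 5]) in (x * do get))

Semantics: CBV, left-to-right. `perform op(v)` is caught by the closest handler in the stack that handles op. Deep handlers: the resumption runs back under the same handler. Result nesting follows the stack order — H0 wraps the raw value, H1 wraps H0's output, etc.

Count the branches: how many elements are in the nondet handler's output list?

Answer: 4

Evaluation trace:
choose[4, 1] @ H1
  branch[0] choose=4:
    choose[5, 5] @ H1
      branch[0] choose=5:
        get @ H0 ⇒ 9
        H0 returns (180, 9)
        H1 returns [(180, 9)]
      branch[1] choose=5:
        get @ H0 ⇒ 9
        H0 returns (180, 9)
        H1 returns [(180, 9)]
  branch[1] choose=1:
    choose[5, 5] @ H1
      branch[0] choose=5:
        get @ H0 ⇒ 9
        H0 returns (45, 9)
        H1 returns [(45, 9)]
      branch[1] choose=5:
        get @ H0 ⇒ 9
        H0 returns (45, 9)
        H1 returns [(45, 9)]
= [(180, 9), (180, 9), (45, 9), (45, 9)]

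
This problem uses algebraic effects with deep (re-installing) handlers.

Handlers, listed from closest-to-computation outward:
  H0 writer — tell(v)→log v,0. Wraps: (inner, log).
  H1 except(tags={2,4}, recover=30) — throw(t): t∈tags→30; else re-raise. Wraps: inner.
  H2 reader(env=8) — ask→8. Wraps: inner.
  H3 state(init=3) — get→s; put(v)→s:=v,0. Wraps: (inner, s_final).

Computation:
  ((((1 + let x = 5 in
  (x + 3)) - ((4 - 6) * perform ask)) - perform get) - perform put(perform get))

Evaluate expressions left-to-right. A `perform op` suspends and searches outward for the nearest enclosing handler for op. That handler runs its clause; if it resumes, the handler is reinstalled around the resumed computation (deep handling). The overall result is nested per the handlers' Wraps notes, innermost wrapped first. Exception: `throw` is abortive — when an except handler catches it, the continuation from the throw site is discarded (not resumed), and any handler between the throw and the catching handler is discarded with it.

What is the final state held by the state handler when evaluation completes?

Answer: 3

Step-by-step:
ask @ H2 ⇒ 8
get @ H3 ⇒ 3
get @ H3 ⇒ 3
put(3) @ H3 ⇒ s:=3
H0 returns (22, ())
H1 returns (22, ())
H2 returns (22, ())
H3 returns ((22, ()), 3)
= ((22, ()), 3)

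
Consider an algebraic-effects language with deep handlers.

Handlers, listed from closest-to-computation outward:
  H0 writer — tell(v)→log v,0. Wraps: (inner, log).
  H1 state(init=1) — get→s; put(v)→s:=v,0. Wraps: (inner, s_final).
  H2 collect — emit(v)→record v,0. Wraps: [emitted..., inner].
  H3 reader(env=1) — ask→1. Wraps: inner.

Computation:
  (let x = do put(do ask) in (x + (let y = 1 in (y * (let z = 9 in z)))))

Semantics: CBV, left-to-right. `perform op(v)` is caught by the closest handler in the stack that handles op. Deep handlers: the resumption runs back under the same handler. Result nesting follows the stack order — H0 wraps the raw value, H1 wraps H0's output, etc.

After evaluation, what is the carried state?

Answer: 1

Evaluation trace:
ask @ H3 ⇒ 1
put(1) @ H1 ⇒ s:=1
H0 returns (9, ())
H1 returns ((9, ()), 1)
H2 returns [((9, ()), 1)]
H3 returns [((9, ()), 1)]
= [((9, ()), 1)]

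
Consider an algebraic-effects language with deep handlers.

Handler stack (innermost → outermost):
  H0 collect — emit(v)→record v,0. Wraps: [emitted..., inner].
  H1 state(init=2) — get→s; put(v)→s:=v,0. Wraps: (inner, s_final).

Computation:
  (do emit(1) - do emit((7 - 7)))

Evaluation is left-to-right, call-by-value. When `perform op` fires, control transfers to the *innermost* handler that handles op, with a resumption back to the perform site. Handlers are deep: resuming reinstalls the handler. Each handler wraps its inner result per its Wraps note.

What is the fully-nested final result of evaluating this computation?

Step-by-step:
emit(1) @ H0 ⇒ out+=1
emit(0) @ H0 ⇒ out+=0
H0 returns [1, 0, 0]
H1 returns ([1, 0, 0], 2)
= ([1, 0, 0], 2)

Answer: ([1, 0, 0], 2)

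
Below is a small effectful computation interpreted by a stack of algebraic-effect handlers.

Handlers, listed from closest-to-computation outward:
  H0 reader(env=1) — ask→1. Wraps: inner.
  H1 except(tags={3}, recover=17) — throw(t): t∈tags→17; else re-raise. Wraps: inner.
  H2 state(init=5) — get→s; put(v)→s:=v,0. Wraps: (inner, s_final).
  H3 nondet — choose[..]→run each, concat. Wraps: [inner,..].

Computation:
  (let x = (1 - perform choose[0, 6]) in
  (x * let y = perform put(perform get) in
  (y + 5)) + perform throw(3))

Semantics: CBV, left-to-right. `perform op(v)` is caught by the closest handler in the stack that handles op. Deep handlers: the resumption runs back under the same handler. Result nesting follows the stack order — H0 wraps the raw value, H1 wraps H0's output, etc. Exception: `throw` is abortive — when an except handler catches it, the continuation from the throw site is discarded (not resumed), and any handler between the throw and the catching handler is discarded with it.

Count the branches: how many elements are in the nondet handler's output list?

Answer: 2

Working:
choose[0, 6] @ H3
  branch[0] choose=0:
    get @ H2 ⇒ 5
    put(5) @ H2 ⇒ s:=5
    throw(3) @ H1 caught ⇒ 17
    H2 returns (17, 5)
    H3 returns [(17, 5)]
  branch[1] choose=6:
    get @ H2 ⇒ 5
    put(5) @ H2 ⇒ s:=5
    throw(3) @ H1 caught ⇒ 17
    H2 returns (17, 5)
    H3 returns [(17, 5)]
= [(17, 5), (17, 5)]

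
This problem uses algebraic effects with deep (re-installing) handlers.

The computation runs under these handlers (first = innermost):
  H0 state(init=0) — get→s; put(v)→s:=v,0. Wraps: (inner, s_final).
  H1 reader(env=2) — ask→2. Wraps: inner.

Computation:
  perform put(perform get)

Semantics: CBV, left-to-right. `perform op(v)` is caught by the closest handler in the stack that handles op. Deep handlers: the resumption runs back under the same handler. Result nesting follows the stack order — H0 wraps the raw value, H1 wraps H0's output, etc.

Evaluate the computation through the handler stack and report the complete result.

Working:
get @ H0 ⇒ 0
put(0) @ H0 ⇒ s:=0
H0 returns (0, 0)
H1 returns (0, 0)
= (0, 0)

Answer: (0, 0)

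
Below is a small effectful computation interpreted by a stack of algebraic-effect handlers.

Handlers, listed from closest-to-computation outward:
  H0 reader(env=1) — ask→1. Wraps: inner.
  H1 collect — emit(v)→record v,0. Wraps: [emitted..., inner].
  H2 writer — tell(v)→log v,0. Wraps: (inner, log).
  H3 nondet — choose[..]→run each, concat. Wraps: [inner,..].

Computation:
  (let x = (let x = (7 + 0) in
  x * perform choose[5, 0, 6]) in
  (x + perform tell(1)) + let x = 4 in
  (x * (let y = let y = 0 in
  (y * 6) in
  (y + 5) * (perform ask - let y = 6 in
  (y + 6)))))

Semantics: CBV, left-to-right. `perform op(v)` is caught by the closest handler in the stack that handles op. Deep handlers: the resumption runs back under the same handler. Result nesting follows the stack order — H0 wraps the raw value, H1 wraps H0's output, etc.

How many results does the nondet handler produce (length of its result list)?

Evaluation trace:
choose[5, 0, 6] @ H3
  branch[0] choose=5:
    tell(1) @ H2 ⇒ log+=1
    ask @ H0 ⇒ 1
    H0 returns -185
    H1 returns [-185]
    H2 returns ([-185], (1))
    H3 returns [([-185], (1))]
  branch[1] choose=0:
    tell(1) @ H2 ⇒ log+=1
    ask @ H0 ⇒ 1
    H0 returns -220
    H1 returns [-220]
    H2 returns ([-220], (1))
    H3 returns [([-220], (1))]
  branch[2] choose=6:
    tell(1) @ H2 ⇒ log+=1
    ask @ H0 ⇒ 1
    H0 returns -178
    H1 returns [-178]
    H2 returns ([-178], (1))
    H3 returns [([-178], (1))]
= [([-185], (1)), ([-220], (1)), ([-178], (1))]

Answer: 3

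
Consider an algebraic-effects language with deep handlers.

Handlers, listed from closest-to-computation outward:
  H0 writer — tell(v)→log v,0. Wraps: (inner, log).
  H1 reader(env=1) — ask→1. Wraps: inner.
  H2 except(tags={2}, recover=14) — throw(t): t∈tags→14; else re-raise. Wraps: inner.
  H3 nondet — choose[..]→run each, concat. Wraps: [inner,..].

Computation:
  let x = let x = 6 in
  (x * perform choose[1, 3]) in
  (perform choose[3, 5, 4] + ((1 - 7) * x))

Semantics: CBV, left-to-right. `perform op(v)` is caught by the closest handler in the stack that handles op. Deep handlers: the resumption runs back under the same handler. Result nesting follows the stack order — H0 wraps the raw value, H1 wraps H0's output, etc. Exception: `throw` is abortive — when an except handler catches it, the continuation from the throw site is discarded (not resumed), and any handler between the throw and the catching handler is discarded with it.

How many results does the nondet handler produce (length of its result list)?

Step-by-step:
choose[1, 3] @ H3
  branch[0] choose=1:
    choose[3, 5, 4] @ H3
      branch[0] choose=3:
        H0 returns (-33, ())
        H1 returns (-33, ())
        H2 returns (-33, ())
        H3 returns [(-33, ())]
      branch[1] choose=5:
        H0 returns (-31, ())
        H1 returns (-31, ())
        H2 returns (-31, ())
        H3 returns [(-31, ())]
      branch[2] choose=4:
        H0 returns (-32, ())
        H1 returns (-32, ())
        H2 returns (-32, ())
        H3 returns [(-32, ())]
  branch[1] choose=3:
    choose[3, 5, 4] @ H3
      branch[0] choose=3:
        H0 returns (-105, ())
        H1 returns (-105, ())
        H2 returns (-105, ())
        H3 returns [(-105, ())]
      branch[1] choose=5:
        H0 returns (-103, ())
        H1 returns (-103, ())
        H2 returns (-103, ())
        H3 returns [(-103, ())]
      branch[2] choose=4:
        H0 returns (-104, ())
        H1 returns (-104, ())
        H2 returns (-104, ())
        H3 returns [(-104, ())]
= [(-33, ()), (-31, ()), (-32, ()), (-105, ()), (-103, ()), (-104, ())]

Answer: 6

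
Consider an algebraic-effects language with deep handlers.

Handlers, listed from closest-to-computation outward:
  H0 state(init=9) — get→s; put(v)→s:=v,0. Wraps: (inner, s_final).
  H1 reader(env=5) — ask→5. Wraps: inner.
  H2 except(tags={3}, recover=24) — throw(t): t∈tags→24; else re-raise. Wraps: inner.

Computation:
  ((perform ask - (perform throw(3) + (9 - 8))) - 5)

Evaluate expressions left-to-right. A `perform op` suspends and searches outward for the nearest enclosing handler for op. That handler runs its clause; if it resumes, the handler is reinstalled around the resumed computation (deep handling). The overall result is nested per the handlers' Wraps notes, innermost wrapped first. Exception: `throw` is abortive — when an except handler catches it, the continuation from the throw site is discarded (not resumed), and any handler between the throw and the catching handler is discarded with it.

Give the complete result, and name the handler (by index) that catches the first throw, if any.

Step-by-step:
ask @ H1 ⇒ 5
throw(3) @ H2 caught ⇒ 24
= 24

Answer: 24 ; first throw caught by: H2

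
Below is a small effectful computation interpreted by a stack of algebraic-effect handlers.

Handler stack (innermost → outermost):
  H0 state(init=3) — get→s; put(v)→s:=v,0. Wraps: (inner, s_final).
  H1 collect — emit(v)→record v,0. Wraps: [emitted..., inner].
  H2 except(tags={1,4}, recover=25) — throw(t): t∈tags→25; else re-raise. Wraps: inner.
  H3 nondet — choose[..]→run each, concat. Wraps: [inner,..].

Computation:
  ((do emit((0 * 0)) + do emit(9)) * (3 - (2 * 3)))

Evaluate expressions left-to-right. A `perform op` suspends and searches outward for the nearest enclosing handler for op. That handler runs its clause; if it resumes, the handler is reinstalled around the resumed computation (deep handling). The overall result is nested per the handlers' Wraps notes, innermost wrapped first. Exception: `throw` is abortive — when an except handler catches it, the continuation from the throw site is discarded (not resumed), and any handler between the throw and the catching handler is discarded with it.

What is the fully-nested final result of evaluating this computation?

Working:
emit(0) @ H1 ⇒ out+=0
emit(9) @ H1 ⇒ out+=9
H0 returns (0, 3)
H1 returns [0, 9, (0, 3)]
H2 returns [0, 9, (0, 3)]
H3 returns [[0, 9, (0, 3)]]
= [[0, 9, (0, 3)]]

Answer: [[0, 9, (0, 3)]]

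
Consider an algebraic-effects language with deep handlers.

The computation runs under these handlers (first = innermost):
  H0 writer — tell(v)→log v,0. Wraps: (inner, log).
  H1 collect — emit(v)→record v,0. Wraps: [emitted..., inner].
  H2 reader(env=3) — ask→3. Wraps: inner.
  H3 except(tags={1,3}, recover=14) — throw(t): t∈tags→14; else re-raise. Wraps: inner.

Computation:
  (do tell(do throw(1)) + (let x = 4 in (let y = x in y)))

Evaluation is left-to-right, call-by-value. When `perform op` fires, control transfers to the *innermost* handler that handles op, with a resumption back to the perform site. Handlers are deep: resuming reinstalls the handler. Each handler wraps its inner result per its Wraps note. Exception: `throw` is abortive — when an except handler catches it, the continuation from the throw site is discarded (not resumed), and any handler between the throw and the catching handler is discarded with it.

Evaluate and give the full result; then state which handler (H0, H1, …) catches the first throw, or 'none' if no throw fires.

Working:
throw(1) @ H3 caught ⇒ 14
= 14

Answer: 14 ; first throw caught by: H3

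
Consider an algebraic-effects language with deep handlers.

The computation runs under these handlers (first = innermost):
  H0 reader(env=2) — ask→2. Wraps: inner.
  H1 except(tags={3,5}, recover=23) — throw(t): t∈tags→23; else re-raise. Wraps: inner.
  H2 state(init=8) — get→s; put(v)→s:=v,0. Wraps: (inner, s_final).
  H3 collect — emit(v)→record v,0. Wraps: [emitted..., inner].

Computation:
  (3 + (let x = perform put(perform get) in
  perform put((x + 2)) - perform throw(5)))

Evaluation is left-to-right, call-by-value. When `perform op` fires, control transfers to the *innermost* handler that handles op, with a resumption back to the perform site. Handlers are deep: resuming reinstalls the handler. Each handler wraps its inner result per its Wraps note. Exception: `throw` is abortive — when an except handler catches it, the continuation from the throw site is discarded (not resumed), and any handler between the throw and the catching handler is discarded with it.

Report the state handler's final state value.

Evaluation trace:
get @ H2 ⇒ 8
put(8) @ H2 ⇒ s:=8
put(2) @ H2 ⇒ s:=2
throw(5) @ H1 caught ⇒ 23
H2 returns (23, 2)
H3 returns [(23, 2)]
= [(23, 2)]

Answer: 2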